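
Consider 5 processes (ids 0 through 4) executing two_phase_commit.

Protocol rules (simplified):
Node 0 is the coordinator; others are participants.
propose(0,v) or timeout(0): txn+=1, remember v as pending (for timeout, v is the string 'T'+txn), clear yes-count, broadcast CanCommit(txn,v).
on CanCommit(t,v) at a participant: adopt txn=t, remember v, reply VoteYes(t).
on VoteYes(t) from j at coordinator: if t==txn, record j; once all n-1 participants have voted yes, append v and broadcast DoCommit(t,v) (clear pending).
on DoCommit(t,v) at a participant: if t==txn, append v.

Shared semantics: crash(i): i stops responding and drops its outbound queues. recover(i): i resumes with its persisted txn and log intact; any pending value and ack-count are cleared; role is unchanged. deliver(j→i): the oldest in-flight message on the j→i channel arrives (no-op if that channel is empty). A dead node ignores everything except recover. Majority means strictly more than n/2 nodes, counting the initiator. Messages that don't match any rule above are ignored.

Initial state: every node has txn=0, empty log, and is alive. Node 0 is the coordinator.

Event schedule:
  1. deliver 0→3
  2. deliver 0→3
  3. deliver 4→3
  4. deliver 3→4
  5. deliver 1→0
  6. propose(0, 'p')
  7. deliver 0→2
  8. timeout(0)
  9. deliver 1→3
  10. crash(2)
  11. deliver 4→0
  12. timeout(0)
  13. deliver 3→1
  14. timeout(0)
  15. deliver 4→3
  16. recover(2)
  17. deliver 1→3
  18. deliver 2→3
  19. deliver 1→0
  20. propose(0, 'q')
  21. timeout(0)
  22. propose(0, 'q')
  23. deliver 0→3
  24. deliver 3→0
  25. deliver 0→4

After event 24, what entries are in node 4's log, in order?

empty

1. deliver 0→3:  nop
2. deliver 0→3:  nop
3. deliver 4→3:  nop
4. deliver 3→4:  nop
5. deliver 1→0:  nop
6. propose(0,'p'):  <0:coor t1 ->
7. deliver 0→2:  <2:part t1 ->
8. timeout(0):  <0:coor t2 ->
9. deliver 1→3:  nop
10. crash(2):  <2:✗part t1 ->
11. deliver 4→0:  nop
12. timeout(0):  <0:coor t3 ->
13. deliver 3→1:  nop
14. timeout(0):  <0:coor t4 ->
15. deliver 4→3:  nop
16. recover(2):  <2:part t1 ->
17. deliver 1→3:  nop
18. deliver 2→3:  nop
19. deliver 1→0:  nop
20. propose(0,'q'):  <0:coor t5 ->
21. timeout(0):  <0:coor t6 ->
22. propose(0,'q'):  <0:coor t7 ->
23. deliver 0→3:  <3:part t1 ->
24. deliver 3→0:  nop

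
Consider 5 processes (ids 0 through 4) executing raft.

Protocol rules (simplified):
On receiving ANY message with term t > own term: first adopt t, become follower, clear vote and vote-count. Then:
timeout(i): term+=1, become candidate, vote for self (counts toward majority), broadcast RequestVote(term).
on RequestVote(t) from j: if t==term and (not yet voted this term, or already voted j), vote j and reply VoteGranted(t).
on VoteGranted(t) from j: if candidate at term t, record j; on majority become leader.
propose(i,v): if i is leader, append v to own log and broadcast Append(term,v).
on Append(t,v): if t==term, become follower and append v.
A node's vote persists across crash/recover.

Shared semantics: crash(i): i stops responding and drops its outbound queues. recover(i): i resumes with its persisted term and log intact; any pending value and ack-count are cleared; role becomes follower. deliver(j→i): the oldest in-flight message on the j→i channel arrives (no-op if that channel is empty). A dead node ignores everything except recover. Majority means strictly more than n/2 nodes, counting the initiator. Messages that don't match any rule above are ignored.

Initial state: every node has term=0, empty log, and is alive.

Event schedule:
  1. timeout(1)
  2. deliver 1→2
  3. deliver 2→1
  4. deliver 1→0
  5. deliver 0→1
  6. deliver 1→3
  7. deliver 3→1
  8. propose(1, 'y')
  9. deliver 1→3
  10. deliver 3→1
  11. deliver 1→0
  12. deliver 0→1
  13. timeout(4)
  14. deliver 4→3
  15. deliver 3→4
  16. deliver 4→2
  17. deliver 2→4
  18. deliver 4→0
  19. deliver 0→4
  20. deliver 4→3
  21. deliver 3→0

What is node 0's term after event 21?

1

1. timeout(1):  <1:cand t1 ->
2. deliver 1→2:  <2:foll t1 ->
3. deliver 2→1:  nop
4. deliver 1→0:  <0:foll t1 ->
5. deliver 0→1:  <1:lead t1 ->
6. deliver 1→3:  <3:foll t1 ->
7. deliver 3→1:  nop
8. propose(1,'y'):  <1:lead t1 y>
9. deliver 1→3:  <3:foll t1 y>
10. deliver 3→1:  nop
11. deliver 1→0:  <0:foll t1 y>
12. deliver 0→1:  nop
13. timeout(4):  <4:cand t1 ->
14. deliver 4→3:  nop
15. deliver 3→4:  nop
16. deliver 4→2:  nop
17. deliver 2→4:  nop
18. deliver 4→0:  nop
19. deliver 0→4:  nop
20. deliver 4→3:  nop
21. deliver 3→0:  nop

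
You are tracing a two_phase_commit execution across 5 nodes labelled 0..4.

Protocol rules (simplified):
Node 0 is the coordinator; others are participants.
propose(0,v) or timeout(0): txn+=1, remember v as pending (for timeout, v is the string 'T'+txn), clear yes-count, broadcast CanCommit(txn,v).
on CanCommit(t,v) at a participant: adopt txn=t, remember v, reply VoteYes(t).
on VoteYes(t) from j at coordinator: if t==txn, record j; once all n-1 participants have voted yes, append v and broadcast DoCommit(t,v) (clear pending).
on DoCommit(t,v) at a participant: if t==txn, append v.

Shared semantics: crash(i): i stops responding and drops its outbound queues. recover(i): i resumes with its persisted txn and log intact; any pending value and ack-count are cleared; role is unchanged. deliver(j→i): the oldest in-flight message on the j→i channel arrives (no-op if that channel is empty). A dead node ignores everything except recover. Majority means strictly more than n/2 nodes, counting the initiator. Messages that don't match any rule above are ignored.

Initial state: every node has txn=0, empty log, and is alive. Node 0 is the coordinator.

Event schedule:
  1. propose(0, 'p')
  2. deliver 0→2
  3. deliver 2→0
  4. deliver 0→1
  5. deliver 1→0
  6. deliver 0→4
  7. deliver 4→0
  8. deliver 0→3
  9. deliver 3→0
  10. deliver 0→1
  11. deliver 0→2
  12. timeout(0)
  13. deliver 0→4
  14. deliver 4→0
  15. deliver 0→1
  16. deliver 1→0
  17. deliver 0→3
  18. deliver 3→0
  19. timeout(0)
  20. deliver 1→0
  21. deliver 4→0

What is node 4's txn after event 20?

1

after 1 — propose(0,'p'): n0:coor/t1/[-]
after 2 — deliver 0→2: n2:part/t1/[-]
after 3 — deliver 2→0: ·
after 4 — deliver 0→1: n1:part/t1/[-]
after 5 — deliver 1→0: ·
after 6 — deliver 0→4: n4:part/t1/[-]
after 7 — deliver 4→0: ·
after 8 — deliver 0→3: n3:part/t1/[-]
after 9 — deliver 3→0: n0:coor/t1/[p]
after 10 — deliver 0→1: n1:part/t1/[p]
after 11 — deliver 0→2: n2:part/t1/[p]
after 12 — timeout(0): n0:coor/t2/[p]
after 13 — deliver 0→4: n4:part/t1/[p]
after 14 — deliver 4→0: ·
after 15 — deliver 0→1: n1:part/t2/[p]
after 16 — deliver 1→0: ·
after 17 — deliver 0→3: n3:part/t1/[p]
after 18 — deliver 3→0: ·
after 19 — timeout(0): n0:coor/t3/[p]
after 20 — deliver 1→0: ·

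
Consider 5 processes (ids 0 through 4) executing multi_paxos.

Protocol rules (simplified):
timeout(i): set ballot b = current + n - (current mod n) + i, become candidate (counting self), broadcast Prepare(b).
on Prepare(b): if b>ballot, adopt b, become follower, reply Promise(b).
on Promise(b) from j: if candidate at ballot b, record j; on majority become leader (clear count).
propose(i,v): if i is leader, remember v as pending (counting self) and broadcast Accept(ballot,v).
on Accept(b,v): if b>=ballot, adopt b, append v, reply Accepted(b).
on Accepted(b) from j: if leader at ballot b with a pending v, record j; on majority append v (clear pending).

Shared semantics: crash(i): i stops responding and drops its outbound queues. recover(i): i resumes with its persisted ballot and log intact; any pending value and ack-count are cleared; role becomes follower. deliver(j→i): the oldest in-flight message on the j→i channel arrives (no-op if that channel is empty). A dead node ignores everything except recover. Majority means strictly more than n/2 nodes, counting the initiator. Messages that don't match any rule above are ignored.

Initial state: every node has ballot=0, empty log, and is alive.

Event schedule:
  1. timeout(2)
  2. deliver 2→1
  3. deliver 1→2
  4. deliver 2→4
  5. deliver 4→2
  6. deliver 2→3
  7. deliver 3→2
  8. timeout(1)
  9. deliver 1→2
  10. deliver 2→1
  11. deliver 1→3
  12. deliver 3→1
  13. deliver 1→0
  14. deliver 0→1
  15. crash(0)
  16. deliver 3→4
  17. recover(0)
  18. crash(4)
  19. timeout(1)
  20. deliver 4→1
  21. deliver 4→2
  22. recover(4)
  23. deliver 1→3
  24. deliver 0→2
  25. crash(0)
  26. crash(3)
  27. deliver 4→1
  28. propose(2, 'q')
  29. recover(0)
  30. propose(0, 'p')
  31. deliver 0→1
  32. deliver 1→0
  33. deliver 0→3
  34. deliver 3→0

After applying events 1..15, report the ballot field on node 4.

step 1 timeout(2): 2={cand,b=7,log=-}
step 2 deliver 2→1: 1={foll,b=7,log=-}
step 3 deliver 1→2: —
step 4 deliver 2→4: 4={foll,b=7,log=-}
step 5 deliver 4→2: 2={lead,b=7,log=-}
step 6 deliver 2→3: 3={foll,b=7,log=-}
step 7 deliver 3→2: —
step 8 timeout(1): 1={cand,b=11,log=-}
step 9 deliver 1→2: 2={foll,b=11,log=-}
step 10 deliver 2→1: —
step 11 deliver 1→3: 3={foll,b=11,log=-}
step 12 deliver 3→1: 1={lead,b=11,log=-}
step 13 deliver 1→0: 0={foll,b=11,log=-}
step 14 deliver 0→1: —
step 15 crash(0): 0={✗foll,b=11,log=-}

7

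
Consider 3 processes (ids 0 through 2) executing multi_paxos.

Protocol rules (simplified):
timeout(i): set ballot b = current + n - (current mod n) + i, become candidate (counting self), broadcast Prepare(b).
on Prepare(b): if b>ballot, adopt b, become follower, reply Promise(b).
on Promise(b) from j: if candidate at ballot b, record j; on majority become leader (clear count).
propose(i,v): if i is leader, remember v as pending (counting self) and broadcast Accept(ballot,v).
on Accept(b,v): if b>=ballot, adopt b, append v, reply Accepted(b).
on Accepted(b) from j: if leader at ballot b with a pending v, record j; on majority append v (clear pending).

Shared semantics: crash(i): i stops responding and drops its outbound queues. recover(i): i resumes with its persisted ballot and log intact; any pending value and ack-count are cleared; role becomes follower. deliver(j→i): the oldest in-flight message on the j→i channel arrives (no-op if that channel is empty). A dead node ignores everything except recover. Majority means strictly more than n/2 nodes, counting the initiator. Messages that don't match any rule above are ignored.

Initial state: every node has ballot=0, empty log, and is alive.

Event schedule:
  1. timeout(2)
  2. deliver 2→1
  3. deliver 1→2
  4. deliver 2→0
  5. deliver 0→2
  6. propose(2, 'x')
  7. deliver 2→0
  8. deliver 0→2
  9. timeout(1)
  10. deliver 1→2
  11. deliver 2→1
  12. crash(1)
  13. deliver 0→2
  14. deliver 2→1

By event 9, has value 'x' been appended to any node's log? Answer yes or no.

[1] timeout(2) → N2(cand b5 [-])
[2] deliver 2→1 → N1(foll b5 [-])
[3] deliver 1→2 → N2(lead b5 [-])
[4] deliver 2→0 → N0(foll b5 [-])
[5] deliver 0→2 → ∅
[6] propose(2,'x') → ∅
[7] deliver 2→0 → N0(foll b5 [x])
[8] deliver 0→2 → N2(lead b5 [x])
[9] timeout(1) → N1(cand b7 [-])

yes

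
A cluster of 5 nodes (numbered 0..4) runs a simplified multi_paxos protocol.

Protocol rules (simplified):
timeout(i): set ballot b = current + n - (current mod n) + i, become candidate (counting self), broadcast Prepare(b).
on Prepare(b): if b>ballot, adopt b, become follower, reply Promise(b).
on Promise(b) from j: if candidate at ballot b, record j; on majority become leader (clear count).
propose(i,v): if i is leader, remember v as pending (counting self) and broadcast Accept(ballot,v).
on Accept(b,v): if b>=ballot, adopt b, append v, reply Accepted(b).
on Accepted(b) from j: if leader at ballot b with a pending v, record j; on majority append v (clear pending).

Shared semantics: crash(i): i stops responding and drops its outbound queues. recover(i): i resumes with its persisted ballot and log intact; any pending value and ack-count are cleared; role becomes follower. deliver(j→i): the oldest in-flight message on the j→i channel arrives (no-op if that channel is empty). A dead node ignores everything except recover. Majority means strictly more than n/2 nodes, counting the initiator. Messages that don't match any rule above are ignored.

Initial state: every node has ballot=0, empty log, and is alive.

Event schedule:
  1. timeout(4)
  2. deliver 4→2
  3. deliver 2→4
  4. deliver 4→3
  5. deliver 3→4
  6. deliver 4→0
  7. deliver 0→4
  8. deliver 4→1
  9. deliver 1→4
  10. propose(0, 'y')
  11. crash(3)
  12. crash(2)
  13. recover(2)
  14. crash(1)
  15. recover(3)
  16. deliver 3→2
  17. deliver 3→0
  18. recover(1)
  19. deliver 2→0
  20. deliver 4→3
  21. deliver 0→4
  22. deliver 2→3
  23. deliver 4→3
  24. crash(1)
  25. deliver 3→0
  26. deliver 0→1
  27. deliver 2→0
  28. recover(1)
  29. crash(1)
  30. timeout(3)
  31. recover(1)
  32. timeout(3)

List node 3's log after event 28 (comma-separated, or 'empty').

empty

[1] timeout(4) → N4(cand b9 [-])
[2] deliver 4→2 → N2(foll b9 [-])
[3] deliver 2→4 → ∅
[4] deliver 4→3 → N3(foll b9 [-])
[5] deliver 3→4 → N4(lead b9 [-])
[6] deliver 4→0 → N0(foll b9 [-])
[7] deliver 0→4 → ∅
[8] deliver 4→1 → N1(foll b9 [-])
[9] deliver 1→4 → ∅
[10] propose(0,'y') → ∅
[11] crash(3) → N3(✗foll b9 [-])
[12] crash(2) → N2(✗foll b9 [-])
[13] recover(2) → N2(foll b9 [-])
[14] crash(1) → N1(✗foll b9 [-])
[15] recover(3) → N3(foll b9 [-])
[16] deliver 3→2 → ∅
[17] deliver 3→0 → ∅
[18] recover(1) → N1(foll b9 [-])
[19] deliver 2→0 → ∅
[20] deliver 4→3 → ∅
[21] deliver 0→4 → ∅
[22] deliver 2→3 → ∅
[23] deliver 4→3 → ∅
[24] crash(1) → N1(✗foll b9 [-])
[25] deliver 3→0 → ∅
[26] deliver 0→1 → ∅
[27] deliver 2→0 → ∅
[28] recover(1) → N1(foll b9 [-])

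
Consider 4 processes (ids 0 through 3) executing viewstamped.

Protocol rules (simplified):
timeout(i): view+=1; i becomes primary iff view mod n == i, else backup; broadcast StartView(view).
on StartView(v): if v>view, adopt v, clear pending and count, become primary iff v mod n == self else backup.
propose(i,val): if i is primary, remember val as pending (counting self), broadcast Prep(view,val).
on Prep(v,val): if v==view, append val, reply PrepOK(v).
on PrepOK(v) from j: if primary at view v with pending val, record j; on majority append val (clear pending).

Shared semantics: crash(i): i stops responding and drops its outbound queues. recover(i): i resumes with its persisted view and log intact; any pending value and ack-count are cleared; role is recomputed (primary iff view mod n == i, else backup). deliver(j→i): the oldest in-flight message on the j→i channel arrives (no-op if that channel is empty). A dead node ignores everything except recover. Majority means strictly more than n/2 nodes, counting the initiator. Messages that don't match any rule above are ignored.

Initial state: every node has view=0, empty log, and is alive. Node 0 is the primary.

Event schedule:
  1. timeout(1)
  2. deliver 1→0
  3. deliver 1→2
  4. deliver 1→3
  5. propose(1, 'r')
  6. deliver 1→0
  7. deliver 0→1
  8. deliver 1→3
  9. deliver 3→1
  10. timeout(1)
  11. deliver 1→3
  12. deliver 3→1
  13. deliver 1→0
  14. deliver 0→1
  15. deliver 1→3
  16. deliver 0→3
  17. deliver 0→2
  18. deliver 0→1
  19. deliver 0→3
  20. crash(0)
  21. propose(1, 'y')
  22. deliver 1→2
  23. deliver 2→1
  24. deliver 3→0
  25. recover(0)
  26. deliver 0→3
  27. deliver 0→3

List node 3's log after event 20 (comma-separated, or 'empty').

step 1 timeout(1): 1={prim,v=1,log=-}
step 2 deliver 1→0: 0={back,v=1,log=-}
step 3 deliver 1→2: 2={back,v=1,log=-}
step 4 deliver 1→3: 3={back,v=1,log=-}
step 5 propose(1,'r'): —
step 6 deliver 1→0: 0={back,v=1,log=r}
step 7 deliver 0→1: —
step 8 deliver 1→3: 3={back,v=1,log=r}
step 9 deliver 3→1: 1={prim,v=1,log=r}
step 10 timeout(1): 1={back,v=2,log=r}
step 11 deliver 1→3: 3={back,v=2,log=r}
step 12 deliver 3→1: —
step 13 deliver 1→0: 0={back,v=2,log=r}
step 14 deliver 0→1: —
step 15 deliver 1→3: —
step 16 deliver 0→3: —
step 17 deliver 0→2: —
step 18 deliver 0→1: —
step 19 deliver 0→3: —
step 20 crash(0): 0={✗back,v=2,log=r}

r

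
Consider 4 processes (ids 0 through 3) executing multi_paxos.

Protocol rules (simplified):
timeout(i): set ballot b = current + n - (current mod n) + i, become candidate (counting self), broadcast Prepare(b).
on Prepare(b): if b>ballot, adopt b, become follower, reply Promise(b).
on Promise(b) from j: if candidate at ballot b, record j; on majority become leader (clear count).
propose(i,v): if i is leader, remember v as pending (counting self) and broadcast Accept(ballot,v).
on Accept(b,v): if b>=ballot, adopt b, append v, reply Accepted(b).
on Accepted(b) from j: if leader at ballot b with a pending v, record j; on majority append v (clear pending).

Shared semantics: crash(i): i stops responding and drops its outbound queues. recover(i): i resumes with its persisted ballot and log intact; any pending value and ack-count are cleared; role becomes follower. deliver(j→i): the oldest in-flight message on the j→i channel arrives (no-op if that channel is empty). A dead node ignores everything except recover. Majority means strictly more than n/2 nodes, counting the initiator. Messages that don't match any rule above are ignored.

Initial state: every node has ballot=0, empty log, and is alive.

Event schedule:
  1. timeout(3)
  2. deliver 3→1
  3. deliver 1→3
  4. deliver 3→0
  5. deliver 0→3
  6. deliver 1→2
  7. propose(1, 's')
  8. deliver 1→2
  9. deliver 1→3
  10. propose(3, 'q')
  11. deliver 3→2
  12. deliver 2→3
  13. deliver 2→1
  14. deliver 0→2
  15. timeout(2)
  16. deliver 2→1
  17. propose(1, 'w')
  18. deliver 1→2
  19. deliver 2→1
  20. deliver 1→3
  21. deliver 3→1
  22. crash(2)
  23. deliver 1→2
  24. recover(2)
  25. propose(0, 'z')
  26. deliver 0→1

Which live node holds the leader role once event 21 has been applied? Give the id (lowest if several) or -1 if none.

e1 timeout(3): 3[cand,b=7,-]
e2 deliver 3→1: 1[foll,b=7,-]
e3 deliver 1→3: ·
e4 deliver 3→0: 0[foll,b=7,-]
e5 deliver 0→3: 3[lead,b=7,-]
e6 deliver 1→2: ·
e7 propose(1,'s'): ·
e8 deliver 1→2: ·
e9 deliver 1→3: ·
e10 propose(3,'q'): ·
e11 deliver 3→2: 2[foll,b=7,-]
e12 deliver 2→3: ·
e13 deliver 2→1: ·
e14 deliver 0→2: ·
e15 timeout(2): 2[cand,b=10,-]
e16 deliver 2→1: 1[foll,b=10,-]
e17 propose(1,'w'): ·
e18 deliver 1→2: ·
e19 deliver 2→1: ·
e20 deliver 1→3: ·
e21 deliver 3→1: ·

3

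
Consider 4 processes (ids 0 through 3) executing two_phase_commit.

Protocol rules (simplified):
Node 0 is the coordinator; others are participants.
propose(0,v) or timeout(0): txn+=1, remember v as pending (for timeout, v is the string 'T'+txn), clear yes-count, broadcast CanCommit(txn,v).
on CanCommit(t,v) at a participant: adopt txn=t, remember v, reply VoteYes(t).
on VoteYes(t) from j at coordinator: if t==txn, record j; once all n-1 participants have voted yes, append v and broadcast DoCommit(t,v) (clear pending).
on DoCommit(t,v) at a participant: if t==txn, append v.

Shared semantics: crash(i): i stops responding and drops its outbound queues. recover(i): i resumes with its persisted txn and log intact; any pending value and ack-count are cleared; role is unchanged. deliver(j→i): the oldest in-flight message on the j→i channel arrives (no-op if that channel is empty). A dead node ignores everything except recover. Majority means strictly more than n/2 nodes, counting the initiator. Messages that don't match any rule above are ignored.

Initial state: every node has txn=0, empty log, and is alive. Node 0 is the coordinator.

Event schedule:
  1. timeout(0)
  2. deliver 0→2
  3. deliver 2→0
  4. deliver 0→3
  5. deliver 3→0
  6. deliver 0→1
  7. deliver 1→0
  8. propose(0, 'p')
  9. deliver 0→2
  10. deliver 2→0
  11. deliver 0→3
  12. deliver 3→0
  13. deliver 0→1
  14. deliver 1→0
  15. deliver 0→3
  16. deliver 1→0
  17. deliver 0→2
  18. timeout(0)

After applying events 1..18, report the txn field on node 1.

step 1 timeout(0): 0={coor,t=1,log=-}
step 2 deliver 0→2: 2={part,t=1,log=-}
step 3 deliver 2→0: —
step 4 deliver 0→3: 3={part,t=1,log=-}
step 5 deliver 3→0: —
step 6 deliver 0→1: 1={part,t=1,log=-}
step 7 deliver 1→0: 0={coor,t=1,log=T1}
step 8 propose(0,'p'): 0={coor,t=2,log=T1}
step 9 deliver 0→2: 2={part,t=1,log=T1}
step 10 deliver 2→0: —
step 11 deliver 0→3: 3={part,t=1,log=T1}
step 12 deliver 3→0: —
step 13 deliver 0→1: 1={part,t=1,log=T1}
step 14 deliver 1→0: —
step 15 deliver 0→3: 3={part,t=2,log=T1}
step 16 deliver 1→0: —
step 17 deliver 0→2: 2={part,t=2,log=T1}
step 18 timeout(0): 0={coor,t=3,log=T1}

1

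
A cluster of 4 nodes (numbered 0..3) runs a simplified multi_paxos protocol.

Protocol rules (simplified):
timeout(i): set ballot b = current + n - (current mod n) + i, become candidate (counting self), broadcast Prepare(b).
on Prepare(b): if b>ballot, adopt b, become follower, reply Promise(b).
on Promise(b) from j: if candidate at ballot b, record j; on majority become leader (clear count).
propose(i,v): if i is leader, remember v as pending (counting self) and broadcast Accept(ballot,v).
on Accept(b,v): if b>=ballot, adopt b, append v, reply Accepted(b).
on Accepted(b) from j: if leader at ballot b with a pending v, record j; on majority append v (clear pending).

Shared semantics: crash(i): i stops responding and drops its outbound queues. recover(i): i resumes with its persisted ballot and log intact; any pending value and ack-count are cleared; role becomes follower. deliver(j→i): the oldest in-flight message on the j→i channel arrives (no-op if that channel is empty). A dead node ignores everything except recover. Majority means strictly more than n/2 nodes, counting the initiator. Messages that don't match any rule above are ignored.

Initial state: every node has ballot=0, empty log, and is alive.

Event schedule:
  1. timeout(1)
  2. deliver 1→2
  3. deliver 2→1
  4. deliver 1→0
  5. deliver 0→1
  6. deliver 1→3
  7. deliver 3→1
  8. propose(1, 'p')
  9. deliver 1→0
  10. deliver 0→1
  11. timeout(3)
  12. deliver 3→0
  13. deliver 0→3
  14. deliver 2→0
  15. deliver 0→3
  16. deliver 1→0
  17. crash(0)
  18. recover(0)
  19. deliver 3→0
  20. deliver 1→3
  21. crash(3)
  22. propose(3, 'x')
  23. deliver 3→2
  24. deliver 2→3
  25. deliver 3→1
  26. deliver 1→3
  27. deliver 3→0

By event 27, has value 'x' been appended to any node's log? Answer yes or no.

no

e1 timeout(1): 1[cand,b=5,-]
e2 deliver 1→2: 2[foll,b=5,-]
e3 deliver 2→1: ·
e4 deliver 1→0: 0[foll,b=5,-]
e5 deliver 0→1: 1[lead,b=5,-]
e6 deliver 1→3: 3[foll,b=5,-]
e7 deliver 3→1: ·
e8 propose(1,'p'): ·
e9 deliver 1→0: 0[foll,b=5,p]
e10 deliver 0→1: ·
e11 timeout(3): 3[cand,b=11,-]
e12 deliver 3→0: 0[foll,b=11,p]
e13 deliver 0→3: ·
e14 deliver 2→0: ·
e15 deliver 0→3: ·
e16 deliver 1→0: ·
e17 crash(0): 0[✗foll,b=11,p]
e18 recover(0): 0[foll,b=11,p]
e19 deliver 3→0: ·
e20 deliver 1→3: ·
e21 crash(3): 3[✗cand,b=11,-]
e22 propose(3,'x'): ·
e23 deliver 3→2: ·
e24 deliver 2→3: ·
e25 deliver 3→1: ·
e26 deliver 1→3: ·
e27 deliver 3→0: ·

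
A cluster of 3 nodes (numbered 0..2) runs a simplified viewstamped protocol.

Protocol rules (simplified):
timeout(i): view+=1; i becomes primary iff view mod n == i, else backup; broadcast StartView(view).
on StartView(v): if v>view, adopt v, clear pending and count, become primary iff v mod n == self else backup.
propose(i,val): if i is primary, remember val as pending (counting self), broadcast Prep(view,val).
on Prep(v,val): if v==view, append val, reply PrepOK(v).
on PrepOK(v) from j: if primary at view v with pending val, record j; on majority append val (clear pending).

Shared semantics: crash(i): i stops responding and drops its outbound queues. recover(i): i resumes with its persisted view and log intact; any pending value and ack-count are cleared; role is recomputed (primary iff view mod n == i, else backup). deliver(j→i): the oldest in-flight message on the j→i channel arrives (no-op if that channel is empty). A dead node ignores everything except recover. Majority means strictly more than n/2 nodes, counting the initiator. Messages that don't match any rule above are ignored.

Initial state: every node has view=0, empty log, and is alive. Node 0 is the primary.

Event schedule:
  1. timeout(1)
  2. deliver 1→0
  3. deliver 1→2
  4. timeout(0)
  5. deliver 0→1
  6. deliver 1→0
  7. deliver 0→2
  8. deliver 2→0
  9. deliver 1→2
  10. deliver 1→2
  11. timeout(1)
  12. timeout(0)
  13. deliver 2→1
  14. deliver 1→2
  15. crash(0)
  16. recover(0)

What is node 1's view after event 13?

3

after 1 — timeout(1): n1:prim/v1/[-]
after 2 — deliver 1→0: n0:back/v1/[-]
after 3 — deliver 1→2: n2:back/v1/[-]
after 4 — timeout(0): n0:back/v2/[-]
after 5 — deliver 0→1: n1:back/v2/[-]
after 6 — deliver 1→0: ·
after 7 — deliver 0→2: n2:prim/v2/[-]
after 8 — deliver 2→0: ·
after 9 — deliver 1→2: ·
after 10 — deliver 1→2: ·
after 11 — timeout(1): n1:back/v3/[-]
after 12 — timeout(0): n0:prim/v3/[-]
after 13 — deliver 2→1: ·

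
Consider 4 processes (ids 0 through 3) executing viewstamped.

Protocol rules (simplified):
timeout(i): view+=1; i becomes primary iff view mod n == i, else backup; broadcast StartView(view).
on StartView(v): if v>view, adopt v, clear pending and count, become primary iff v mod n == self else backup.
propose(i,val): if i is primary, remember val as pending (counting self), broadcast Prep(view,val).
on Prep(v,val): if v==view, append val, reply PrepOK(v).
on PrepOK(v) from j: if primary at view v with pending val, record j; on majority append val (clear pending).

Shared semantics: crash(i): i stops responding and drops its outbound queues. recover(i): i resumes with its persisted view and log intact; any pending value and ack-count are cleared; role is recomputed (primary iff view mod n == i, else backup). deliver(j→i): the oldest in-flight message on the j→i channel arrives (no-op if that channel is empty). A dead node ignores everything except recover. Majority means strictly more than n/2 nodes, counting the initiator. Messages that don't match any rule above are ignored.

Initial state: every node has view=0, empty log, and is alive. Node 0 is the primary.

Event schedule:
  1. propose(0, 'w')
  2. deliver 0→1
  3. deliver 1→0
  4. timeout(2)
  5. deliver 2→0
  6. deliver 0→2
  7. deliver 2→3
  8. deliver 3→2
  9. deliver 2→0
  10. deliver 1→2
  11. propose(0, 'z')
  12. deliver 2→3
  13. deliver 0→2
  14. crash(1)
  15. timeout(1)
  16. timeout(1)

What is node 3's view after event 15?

step 1 propose(0,'w'): —
step 2 deliver 0→1: 1={back,v=0,log=w}
step 3 deliver 1→0: —
step 4 timeout(2): 2={back,v=1,log=-}
step 5 deliver 2→0: 0={back,v=1,log=-}
step 6 deliver 0→2: —
step 7 deliver 2→3: 3={back,v=1,log=-}
step 8 deliver 3→2: —
step 9 deliver 2→0: —
step 10 deliver 1→2: —
step 11 propose(0,'z'): —
step 12 deliver 2→3: —
step 13 deliver 0→2: —
step 14 crash(1): 1={✗back,v=0,log=w}
step 15 timeout(1): —

1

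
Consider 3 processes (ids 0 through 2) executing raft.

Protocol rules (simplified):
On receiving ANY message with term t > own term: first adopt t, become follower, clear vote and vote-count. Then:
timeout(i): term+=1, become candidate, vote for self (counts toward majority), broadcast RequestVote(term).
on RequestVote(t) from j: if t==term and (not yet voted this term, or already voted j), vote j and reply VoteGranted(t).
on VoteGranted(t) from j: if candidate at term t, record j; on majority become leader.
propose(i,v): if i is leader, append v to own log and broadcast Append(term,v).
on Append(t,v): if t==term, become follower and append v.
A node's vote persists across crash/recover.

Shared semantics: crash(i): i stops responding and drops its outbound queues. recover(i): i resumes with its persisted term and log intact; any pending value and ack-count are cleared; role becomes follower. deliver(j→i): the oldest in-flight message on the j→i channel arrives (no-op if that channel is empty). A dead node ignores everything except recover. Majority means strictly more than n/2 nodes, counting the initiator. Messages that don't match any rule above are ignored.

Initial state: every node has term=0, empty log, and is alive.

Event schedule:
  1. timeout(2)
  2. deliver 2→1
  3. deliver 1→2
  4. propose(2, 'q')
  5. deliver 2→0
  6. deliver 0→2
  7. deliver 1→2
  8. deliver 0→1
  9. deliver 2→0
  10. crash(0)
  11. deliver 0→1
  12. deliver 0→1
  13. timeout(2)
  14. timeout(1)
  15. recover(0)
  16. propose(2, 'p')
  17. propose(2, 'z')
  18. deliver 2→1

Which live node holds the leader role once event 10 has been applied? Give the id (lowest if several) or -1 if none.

step 1 timeout(2): 2={cand,t=1,log=-}
step 2 deliver 2→1: 1={foll,t=1,log=-}
step 3 deliver 1→2: 2={lead,t=1,log=-}
step 4 propose(2,'q'): 2={lead,t=1,log=q}
step 5 deliver 2→0: 0={foll,t=1,log=-}
step 6 deliver 0→2: —
step 7 deliver 1→2: —
step 8 deliver 0→1: —
step 9 deliver 2→0: 0={foll,t=1,log=q}
step 10 crash(0): 0={✗foll,t=1,log=q}

2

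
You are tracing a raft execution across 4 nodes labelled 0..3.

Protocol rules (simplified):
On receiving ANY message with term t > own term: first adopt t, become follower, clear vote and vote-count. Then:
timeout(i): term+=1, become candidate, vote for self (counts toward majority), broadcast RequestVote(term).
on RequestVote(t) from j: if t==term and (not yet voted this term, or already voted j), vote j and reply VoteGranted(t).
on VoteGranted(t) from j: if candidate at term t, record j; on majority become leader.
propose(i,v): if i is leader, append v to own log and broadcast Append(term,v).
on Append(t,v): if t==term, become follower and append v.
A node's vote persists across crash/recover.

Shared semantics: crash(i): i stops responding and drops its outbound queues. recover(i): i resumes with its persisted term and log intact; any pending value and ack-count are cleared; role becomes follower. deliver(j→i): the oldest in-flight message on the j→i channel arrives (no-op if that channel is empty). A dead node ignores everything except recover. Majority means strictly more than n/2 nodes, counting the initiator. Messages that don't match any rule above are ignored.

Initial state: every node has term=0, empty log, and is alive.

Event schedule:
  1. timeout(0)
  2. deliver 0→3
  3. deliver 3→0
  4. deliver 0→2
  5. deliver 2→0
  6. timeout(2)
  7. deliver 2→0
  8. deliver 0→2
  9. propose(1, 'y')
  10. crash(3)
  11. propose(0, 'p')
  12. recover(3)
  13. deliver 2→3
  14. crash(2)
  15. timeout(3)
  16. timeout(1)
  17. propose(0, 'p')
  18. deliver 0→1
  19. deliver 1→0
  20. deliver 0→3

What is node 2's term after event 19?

2

step 1 timeout(0): 0={cand,t=1,log=-}
step 2 deliver 0→3: 3={foll,t=1,log=-}
step 3 deliver 3→0: —
step 4 deliver 0→2: 2={foll,t=1,log=-}
step 5 deliver 2→0: 0={lead,t=1,log=-}
step 6 timeout(2): 2={cand,t=2,log=-}
step 7 deliver 2→0: 0={foll,t=2,log=-}
step 8 deliver 0→2: —
step 9 propose(1,'y'): —
step 10 crash(3): 3={✗foll,t=1,log=-}
step 11 propose(0,'p'): —
step 12 recover(3): 3={foll,t=1,log=-}
step 13 deliver 2→3: 3={foll,t=2,log=-}
step 14 crash(2): 2={✗cand,t=2,log=-}
step 15 timeout(3): 3={cand,t=3,log=-}
step 16 timeout(1): 1={cand,t=1,log=-}
step 17 propose(0,'p'): —
step 18 deliver 0→1: —
step 19 deliver 1→0: —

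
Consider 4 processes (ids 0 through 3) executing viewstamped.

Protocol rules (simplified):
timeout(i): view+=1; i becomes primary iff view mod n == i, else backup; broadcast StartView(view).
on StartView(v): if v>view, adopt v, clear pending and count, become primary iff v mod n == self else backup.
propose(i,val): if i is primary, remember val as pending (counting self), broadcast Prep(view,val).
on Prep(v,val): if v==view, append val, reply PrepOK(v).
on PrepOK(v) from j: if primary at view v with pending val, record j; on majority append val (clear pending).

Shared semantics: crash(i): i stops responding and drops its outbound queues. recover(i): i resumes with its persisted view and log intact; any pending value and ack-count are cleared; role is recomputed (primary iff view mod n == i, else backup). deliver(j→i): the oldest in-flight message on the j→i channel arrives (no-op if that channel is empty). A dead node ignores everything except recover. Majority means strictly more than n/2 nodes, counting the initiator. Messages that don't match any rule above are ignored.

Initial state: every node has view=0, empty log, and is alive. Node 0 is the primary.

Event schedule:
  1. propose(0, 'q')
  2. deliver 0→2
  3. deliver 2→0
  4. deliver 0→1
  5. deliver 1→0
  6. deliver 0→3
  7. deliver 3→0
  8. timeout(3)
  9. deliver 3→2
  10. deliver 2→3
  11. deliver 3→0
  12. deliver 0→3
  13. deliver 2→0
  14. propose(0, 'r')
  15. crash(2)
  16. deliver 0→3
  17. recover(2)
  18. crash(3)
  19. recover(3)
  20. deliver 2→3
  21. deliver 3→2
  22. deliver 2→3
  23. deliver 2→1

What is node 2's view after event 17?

step 1 propose(0,'q'): —
step 2 deliver 0→2: 2={back,v=0,log=q}
step 3 deliver 2→0: —
step 4 deliver 0→1: 1={back,v=0,log=q}
step 5 deliver 1→0: 0={prim,v=0,log=q}
step 6 deliver 0→3: 3={back,v=0,log=q}
step 7 deliver 3→0: —
step 8 timeout(3): 3={back,v=1,log=q}
step 9 deliver 3→2: 2={back,v=1,log=q}
step 10 deliver 2→3: —
step 11 deliver 3→0: 0={back,v=1,log=q}
step 12 deliver 0→3: —
step 13 deliver 2→0: —
step 14 propose(0,'r'): —
step 15 crash(2): 2={✗back,v=1,log=q}
step 16 deliver 0→3: —
step 17 recover(2): 2={back,v=1,log=q}

1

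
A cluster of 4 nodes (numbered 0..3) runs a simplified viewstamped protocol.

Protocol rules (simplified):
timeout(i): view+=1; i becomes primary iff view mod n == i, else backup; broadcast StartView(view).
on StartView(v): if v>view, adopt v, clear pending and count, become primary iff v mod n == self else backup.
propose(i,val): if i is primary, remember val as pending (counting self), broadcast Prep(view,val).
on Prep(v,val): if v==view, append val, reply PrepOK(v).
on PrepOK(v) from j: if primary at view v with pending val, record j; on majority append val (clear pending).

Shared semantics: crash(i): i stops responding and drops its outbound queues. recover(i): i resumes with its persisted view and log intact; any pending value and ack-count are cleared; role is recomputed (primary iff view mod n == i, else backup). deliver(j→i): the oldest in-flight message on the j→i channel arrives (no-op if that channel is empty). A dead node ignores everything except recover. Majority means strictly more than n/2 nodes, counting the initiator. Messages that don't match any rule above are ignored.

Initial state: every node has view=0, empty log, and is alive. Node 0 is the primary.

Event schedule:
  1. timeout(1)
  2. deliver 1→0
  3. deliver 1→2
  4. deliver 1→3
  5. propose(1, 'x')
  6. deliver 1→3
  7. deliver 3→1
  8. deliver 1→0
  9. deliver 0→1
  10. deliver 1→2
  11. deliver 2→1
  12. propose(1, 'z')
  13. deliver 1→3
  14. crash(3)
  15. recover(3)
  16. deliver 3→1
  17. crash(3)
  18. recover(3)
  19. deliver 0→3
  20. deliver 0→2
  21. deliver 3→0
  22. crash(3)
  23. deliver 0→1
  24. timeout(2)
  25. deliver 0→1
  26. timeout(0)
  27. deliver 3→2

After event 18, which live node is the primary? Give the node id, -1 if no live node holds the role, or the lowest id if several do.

step 1 timeout(1): 1={prim,v=1,log=-}
step 2 deliver 1→0: 0={back,v=1,log=-}
step 3 deliver 1→2: 2={back,v=1,log=-}
step 4 deliver 1→3: 3={back,v=1,log=-}
step 5 propose(1,'x'): —
step 6 deliver 1→3: 3={back,v=1,log=x}
step 7 deliver 3→1: —
step 8 deliver 1→0: 0={back,v=1,log=x}
step 9 deliver 0→1: 1={prim,v=1,log=x}
step 10 deliver 1→2: 2={back,v=1,log=x}
step 11 deliver 2→1: —
step 12 propose(1,'z'): —
step 13 deliver 1→3: 3={back,v=1,log=x,z}
step 14 crash(3): 3={✗back,v=1,log=x,z}
step 15 recover(3): 3={back,v=1,log=x,z}
step 16 deliver 3→1: —
step 17 crash(3): 3={✗back,v=1,log=x,z}
step 18 recover(3): 3={back,v=1,log=x,z}

1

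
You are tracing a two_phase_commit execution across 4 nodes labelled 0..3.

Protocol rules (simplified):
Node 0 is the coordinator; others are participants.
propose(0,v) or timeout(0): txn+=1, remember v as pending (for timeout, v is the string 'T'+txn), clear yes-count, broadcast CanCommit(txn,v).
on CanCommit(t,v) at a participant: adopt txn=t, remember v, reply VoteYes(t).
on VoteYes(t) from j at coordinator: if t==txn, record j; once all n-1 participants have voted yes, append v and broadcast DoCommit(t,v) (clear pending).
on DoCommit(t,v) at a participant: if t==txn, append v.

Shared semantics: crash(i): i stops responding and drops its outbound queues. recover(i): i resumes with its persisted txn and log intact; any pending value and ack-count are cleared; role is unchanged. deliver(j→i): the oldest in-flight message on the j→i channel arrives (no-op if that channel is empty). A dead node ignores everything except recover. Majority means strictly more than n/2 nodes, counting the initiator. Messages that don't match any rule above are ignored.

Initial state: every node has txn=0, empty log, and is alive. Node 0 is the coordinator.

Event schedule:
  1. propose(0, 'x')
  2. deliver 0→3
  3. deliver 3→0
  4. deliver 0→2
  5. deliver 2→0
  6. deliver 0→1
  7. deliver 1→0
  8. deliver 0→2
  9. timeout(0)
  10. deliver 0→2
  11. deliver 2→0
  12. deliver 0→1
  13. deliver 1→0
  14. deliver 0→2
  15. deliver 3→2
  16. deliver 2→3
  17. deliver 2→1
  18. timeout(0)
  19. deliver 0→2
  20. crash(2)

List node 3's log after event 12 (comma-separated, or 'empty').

empty

step 1 propose(0,'x'): 0={coor,t=1,log=-}
step 2 deliver 0→3: 3={part,t=1,log=-}
step 3 deliver 3→0: —
step 4 deliver 0→2: 2={part,t=1,log=-}
step 5 deliver 2→0: —
step 6 deliver 0→1: 1={part,t=1,log=-}
step 7 deliver 1→0: 0={coor,t=1,log=x}
step 8 deliver 0→2: 2={part,t=1,log=x}
step 9 timeout(0): 0={coor,t=2,log=x}
step 10 deliver 0→2: 2={part,t=2,log=x}
step 11 deliver 2→0: —
step 12 deliver 0→1: 1={part,t=1,log=x}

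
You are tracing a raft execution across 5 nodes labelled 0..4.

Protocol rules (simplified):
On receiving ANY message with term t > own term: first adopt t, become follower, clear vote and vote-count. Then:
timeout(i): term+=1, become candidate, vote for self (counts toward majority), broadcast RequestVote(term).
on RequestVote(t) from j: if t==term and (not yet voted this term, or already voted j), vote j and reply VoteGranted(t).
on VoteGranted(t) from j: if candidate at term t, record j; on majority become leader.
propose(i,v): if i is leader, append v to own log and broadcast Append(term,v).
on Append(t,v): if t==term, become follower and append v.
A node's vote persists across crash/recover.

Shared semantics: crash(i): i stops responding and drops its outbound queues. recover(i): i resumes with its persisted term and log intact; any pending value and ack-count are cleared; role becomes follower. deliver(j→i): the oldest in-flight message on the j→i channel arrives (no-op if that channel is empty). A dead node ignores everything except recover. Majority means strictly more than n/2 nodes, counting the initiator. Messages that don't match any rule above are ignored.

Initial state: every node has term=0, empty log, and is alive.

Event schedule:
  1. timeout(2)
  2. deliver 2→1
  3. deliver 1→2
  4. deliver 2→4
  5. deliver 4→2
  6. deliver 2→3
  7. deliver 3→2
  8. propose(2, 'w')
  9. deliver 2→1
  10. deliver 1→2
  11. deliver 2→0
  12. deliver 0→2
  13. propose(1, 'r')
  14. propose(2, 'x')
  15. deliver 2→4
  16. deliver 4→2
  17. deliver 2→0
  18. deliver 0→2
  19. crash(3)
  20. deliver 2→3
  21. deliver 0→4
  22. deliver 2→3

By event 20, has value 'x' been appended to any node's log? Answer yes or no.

1. timeout(2):  <2:cand t1 ->
2. deliver 2→1:  <1:foll t1 ->
3. deliver 1→2:  nop
4. deliver 2→4:  <4:foll t1 ->
5. deliver 4→2:  <2:lead t1 ->
6. deliver 2→3:  <3:foll t1 ->
7. deliver 3→2:  nop
8. propose(2,'w'):  <2:lead t1 w>
9. deliver 2→1:  <1:foll t1 w>
10. deliver 1→2:  nop
11. deliver 2→0:  <0:foll t1 ->
12. deliver 0→2:  nop
13. propose(1,'r'):  nop
14. propose(2,'x'):  <2:lead t1 w,x>
15. deliver 2→4:  <4:foll t1 w>
16. deliver 4→2:  nop
17. deliver 2→0:  <0:foll t1 w>
18. deliver 0→2:  nop
19. crash(3):  <3:✗foll t1 ->
20. deliver 2→3:  nop

yes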